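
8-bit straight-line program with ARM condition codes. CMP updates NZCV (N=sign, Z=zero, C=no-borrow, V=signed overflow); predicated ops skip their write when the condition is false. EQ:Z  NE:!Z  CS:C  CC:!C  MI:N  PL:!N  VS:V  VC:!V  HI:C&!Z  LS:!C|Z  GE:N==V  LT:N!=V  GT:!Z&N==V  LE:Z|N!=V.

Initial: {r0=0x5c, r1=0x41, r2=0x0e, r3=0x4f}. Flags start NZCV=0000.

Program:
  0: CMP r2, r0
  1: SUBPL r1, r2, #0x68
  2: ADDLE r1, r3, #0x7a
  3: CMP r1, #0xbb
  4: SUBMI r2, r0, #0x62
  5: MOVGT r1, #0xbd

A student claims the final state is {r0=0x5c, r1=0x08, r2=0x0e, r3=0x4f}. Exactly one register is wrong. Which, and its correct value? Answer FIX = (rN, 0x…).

[0] flags=1000 → (cmp)
[1] flags=1000 PL?F → skip
[2] flags=1000 LE?T → r1=0xc9
[3] flags=0010 → (cmp)
[4] flags=0010 MI?F → skip
[5] flags=0010 GT?T → r1=0xbd

FIX = (r1, 0xbd)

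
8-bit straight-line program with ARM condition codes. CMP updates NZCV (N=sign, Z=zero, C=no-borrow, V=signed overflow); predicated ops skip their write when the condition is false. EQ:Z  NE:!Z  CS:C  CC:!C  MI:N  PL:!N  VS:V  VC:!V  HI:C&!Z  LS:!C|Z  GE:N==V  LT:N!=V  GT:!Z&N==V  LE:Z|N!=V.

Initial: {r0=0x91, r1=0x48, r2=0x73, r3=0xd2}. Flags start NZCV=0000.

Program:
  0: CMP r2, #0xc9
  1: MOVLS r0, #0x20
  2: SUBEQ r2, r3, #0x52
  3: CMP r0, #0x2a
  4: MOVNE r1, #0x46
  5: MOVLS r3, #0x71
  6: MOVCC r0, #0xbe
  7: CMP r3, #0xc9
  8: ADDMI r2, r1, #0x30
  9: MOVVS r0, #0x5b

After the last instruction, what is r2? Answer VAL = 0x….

[0] flags=1001 → (cmp)
[1] flags=1001 LS?T → r0=0x20
[2] flags=1001 EQ?F → skip
[3] flags=1000 → (cmp)
[4] flags=1000 NE?T → r1=0x46
[5] flags=1000 LS?T → r3=0x71
[6] flags=1000 CC?T → r0=0xbe
[7] flags=1001 → (cmp)
[8] flags=1001 MI?T → r2=0x76
[9] flags=1001 VS?T → r0=0x5b

VAL = 0x76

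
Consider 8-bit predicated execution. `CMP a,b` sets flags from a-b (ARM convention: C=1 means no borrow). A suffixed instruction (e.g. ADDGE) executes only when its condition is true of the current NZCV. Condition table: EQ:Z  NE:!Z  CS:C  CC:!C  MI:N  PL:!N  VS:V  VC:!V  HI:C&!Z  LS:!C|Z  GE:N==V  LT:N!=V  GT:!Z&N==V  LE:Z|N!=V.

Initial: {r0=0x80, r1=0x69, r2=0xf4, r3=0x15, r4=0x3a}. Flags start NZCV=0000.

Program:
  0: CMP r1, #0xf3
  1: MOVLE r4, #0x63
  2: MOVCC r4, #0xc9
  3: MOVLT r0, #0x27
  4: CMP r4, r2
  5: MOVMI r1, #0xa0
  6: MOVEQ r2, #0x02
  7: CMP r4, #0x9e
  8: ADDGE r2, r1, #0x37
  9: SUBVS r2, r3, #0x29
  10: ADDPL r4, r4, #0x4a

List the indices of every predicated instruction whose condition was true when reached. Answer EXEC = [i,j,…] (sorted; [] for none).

0: ✓ CMP  NZCV=0000
1: · MOVLE
2: ✓ MOVCC  r4←0xc9
3: · MOVLT
4: ✓ CMP  NZCV=1000
5: ✓ MOVMI  r1←0xa0
6: · MOVEQ
7: ✓ CMP  NZCV=0010
8: ✓ ADDGE  r2←0xd7
9: · SUBVS
10: ✓ ADDPL  r4←0x13

EXEC = [2,5,8,10]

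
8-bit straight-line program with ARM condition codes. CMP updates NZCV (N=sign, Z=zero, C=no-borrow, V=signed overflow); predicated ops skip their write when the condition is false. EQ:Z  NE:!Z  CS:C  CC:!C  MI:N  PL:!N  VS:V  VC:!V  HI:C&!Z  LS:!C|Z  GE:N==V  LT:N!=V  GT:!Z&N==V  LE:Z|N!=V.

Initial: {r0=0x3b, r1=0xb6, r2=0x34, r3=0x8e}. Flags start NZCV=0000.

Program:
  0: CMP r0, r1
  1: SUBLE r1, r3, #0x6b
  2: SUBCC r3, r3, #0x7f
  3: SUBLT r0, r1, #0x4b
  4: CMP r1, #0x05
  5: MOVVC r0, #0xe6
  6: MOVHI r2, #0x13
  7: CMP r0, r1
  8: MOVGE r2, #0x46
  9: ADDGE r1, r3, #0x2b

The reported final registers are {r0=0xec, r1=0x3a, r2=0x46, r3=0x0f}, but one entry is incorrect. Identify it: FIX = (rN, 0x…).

FIX = (r0, 0xe6)

0: ✓ CMP  NZCV=1001
1: · SUBLE
2: ✓ SUBCC  r3←0x0f
3: · SUBLT
4: ✓ CMP  NZCV=1010
5: ✓ MOVVC  r0←0xe6
6: ✓ MOVHI  r2←0x13
7: ✓ CMP  NZCV=0010
8: ✓ MOVGE  r2←0x46
9: ✓ ADDGE  r1←0x3a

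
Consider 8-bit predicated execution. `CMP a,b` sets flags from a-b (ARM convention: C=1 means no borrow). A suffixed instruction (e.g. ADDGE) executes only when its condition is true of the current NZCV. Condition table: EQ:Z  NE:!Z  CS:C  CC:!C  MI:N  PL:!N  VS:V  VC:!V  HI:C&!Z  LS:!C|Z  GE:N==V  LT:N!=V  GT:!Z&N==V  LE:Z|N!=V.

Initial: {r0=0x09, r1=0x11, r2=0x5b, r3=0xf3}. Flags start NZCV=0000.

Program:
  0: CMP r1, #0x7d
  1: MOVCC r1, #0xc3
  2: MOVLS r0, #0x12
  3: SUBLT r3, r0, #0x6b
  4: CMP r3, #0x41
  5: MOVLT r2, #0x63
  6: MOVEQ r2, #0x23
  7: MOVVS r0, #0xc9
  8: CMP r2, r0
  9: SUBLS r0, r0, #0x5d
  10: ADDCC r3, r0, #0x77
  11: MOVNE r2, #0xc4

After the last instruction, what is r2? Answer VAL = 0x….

0: ✓ CMP  NZCV=1000
1: ✓ MOVCC  r1←0xc3
2: ✓ MOVLS  r0←0x12
3: ✓ SUBLT  r3←0xa7
4: ✓ CMP  NZCV=0011
5: ✓ MOVLT  r2←0x63
6: · MOVEQ
7: ✓ MOVVS  r0←0xc9
8: ✓ CMP  NZCV=1001
9: ✓ SUBLS  r0←0x6c
10: ✓ ADDCC  r3←0xe3
11: ✓ MOVNE  r2←0xc4

VAL = 0xc4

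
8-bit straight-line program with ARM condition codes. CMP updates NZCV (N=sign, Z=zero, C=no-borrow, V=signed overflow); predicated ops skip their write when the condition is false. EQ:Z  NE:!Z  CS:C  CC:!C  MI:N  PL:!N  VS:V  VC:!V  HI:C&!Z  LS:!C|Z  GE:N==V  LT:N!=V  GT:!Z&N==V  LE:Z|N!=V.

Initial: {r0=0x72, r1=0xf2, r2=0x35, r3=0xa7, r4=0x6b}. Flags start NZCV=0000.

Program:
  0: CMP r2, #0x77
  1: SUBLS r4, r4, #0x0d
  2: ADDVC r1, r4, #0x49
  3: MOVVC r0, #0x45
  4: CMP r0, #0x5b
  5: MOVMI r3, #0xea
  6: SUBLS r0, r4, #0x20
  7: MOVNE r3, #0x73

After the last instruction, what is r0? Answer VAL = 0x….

[0] flags=1000 → (cmp)
[1] flags=1000 LS?T → r4=0x5e
[2] flags=1000 VC?T → r1=0xa7
[3] flags=1000 VC?T → r0=0x45
[4] flags=1000 → (cmp)
[5] flags=1000 MI?T → r3=0xea
[6] flags=1000 LS?T → r0=0x3e
[7] flags=1000 NE?T → r3=0x73

VAL = 0x3e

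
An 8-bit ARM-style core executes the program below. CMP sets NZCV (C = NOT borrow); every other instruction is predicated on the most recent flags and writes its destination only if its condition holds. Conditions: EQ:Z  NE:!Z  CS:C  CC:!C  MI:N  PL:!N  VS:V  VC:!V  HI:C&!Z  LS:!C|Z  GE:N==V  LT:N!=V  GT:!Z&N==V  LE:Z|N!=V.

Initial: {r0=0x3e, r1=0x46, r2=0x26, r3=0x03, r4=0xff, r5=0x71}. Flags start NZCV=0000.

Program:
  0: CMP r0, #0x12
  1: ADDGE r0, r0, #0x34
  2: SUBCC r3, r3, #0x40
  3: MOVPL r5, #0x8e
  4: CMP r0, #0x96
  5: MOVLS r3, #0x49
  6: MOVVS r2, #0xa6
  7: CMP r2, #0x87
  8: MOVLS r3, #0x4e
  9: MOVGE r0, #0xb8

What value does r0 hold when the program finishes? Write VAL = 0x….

VAL = 0xb8

0: ✓ CMP  NZCV=0010
1: ✓ ADDGE  r0←0x72
2: · SUBCC
3: ✓ MOVPL  r5←0x8e
4: ✓ CMP  NZCV=1001
5: ✓ MOVLS  r3←0x49
6: ✓ MOVVS  r2←0xa6
7: ✓ CMP  NZCV=0010
8: · MOVLS
9: ✓ MOVGE  r0←0xb8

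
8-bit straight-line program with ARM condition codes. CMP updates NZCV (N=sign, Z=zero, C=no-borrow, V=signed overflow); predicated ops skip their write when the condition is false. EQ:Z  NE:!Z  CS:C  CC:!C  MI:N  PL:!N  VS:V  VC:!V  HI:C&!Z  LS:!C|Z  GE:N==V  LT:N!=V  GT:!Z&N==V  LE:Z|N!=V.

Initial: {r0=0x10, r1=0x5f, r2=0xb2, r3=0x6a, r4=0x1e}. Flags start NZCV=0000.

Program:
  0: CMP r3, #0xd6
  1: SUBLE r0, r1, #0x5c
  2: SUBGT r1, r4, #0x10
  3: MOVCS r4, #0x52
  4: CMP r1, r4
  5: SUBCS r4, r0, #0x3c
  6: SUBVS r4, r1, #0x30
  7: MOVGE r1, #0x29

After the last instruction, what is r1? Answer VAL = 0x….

0: ✓ CMP  NZCV=1001
1: · SUBLE
2: ✓ SUBGT  r1←0x0e
3: · MOVCS
4: ✓ CMP  NZCV=1000
5: · SUBCS
6: · SUBVS
7: · MOVGE

VAL = 0x0e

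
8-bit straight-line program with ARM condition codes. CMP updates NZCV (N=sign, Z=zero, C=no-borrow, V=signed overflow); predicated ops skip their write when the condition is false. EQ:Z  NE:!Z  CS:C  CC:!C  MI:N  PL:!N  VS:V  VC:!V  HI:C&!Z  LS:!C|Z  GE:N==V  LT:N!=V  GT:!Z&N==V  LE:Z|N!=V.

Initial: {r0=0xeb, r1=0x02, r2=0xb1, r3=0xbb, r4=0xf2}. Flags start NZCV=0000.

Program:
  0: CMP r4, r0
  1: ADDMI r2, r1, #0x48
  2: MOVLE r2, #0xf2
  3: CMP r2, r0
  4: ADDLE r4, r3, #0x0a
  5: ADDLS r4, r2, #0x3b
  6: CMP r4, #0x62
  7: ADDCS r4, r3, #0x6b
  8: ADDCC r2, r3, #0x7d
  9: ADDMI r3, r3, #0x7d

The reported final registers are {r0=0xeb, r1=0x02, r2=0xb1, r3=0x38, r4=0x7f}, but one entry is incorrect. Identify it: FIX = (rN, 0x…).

0: ✓ CMP  NZCV=0010
1: · ADDMI
2: · MOVLE
3: ✓ CMP  NZCV=1000
4: ✓ ADDLE  r4←0xc5
5: ✓ ADDLS  r4←0xec
6: ✓ CMP  NZCV=1010
7: ✓ ADDCS  r4←0x26
8: · ADDCC
9: ✓ ADDMI  r3←0x38

FIX = (r4, 0x26)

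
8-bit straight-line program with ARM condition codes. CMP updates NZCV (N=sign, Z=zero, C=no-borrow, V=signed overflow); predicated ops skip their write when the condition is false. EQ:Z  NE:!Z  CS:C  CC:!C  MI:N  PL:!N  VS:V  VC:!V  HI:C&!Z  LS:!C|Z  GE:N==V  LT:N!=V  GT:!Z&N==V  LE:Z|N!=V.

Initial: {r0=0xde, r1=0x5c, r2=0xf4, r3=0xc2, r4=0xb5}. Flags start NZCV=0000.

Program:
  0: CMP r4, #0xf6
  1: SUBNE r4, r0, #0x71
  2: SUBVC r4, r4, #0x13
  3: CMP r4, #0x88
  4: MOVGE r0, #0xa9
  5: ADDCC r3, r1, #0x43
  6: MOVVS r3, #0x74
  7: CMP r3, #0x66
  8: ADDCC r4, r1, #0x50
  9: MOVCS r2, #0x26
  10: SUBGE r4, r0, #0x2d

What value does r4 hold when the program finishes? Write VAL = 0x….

0: ✓ CMP  NZCV=1000
1: ✓ SUBNE  r4←0x6d
2: ✓ SUBVC  r4←0x5a
3: ✓ CMP  NZCV=1001
4: ✓ MOVGE  r0←0xa9
5: ✓ ADDCC  r3←0x9f
6: ✓ MOVVS  r3←0x74
7: ✓ CMP  NZCV=0010
8: · ADDCC
9: ✓ MOVCS  r2←0x26
10: ✓ SUBGE  r4←0x7c

VAL = 0x7c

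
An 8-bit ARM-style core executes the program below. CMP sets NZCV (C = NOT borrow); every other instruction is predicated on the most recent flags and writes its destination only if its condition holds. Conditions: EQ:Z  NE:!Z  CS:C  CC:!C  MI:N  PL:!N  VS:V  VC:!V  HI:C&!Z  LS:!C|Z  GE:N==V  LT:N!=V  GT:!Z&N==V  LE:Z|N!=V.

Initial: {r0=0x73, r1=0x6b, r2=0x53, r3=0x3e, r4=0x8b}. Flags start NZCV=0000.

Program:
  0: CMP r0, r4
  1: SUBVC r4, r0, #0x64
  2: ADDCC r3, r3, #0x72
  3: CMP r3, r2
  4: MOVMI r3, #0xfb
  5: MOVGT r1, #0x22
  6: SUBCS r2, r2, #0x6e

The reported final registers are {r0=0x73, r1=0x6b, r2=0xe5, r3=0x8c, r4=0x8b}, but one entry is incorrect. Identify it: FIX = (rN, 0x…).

FIX = (r3, 0xb0)

0: ✓ CMP  NZCV=1001
1: · SUBVC
2: ✓ ADDCC  r3←0xb0
3: ✓ CMP  NZCV=0011
4: · MOVMI
5: · MOVGT
6: ✓ SUBCS  r2←0xe5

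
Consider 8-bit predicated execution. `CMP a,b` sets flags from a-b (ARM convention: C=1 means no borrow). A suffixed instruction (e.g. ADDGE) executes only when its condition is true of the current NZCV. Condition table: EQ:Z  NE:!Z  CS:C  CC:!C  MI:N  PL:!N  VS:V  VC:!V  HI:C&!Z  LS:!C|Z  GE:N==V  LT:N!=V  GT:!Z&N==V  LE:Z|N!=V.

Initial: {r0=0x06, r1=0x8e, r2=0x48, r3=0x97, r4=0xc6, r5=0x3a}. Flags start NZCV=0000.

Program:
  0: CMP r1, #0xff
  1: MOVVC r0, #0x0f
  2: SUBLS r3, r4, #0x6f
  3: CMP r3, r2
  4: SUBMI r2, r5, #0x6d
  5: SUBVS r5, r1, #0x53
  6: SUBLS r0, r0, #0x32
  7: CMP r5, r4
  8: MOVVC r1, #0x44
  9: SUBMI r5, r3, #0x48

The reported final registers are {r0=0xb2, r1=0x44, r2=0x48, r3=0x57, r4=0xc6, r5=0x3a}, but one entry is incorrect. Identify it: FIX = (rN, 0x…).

0: ✓ CMP  NZCV=1000
1: ✓ MOVVC  r0←0x0f
2: ✓ SUBLS  r3←0x57
3: ✓ CMP  NZCV=0010
4: · SUBMI
5: · SUBVS
6: · SUBLS
7: ✓ CMP  NZCV=0000
8: ✓ MOVVC  r1←0x44
9: · SUBMI

FIX = (r0, 0x0f)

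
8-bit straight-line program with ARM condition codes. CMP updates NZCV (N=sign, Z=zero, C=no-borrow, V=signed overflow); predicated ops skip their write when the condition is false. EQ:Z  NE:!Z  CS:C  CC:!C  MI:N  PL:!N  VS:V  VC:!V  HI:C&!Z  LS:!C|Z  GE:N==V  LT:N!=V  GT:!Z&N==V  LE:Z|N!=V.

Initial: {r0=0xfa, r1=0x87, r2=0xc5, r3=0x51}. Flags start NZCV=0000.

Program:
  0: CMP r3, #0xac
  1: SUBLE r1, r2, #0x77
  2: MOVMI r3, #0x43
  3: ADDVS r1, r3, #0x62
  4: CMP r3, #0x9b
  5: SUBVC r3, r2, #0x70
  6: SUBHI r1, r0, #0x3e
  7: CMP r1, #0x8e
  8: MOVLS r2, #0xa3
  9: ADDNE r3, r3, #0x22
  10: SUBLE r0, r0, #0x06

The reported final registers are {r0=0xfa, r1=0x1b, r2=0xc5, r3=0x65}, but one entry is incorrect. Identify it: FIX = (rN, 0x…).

[0] flags=1001 → (cmp)
[1] flags=1001 LE?F → skip
[2] flags=1001 MI?T → r3=0x43
[3] flags=1001 VS?T → r1=0xa5
[4] flags=1001 → (cmp)
[5] flags=1001 VC?F → skip
[6] flags=1001 HI?F → skip
[7] flags=0010 → (cmp)
[8] flags=0010 LS?F → skip
[9] flags=0010 NE?T → r3=0x65
[10] flags=0010 LE?F → skip

FIX = (r1, 0xa5)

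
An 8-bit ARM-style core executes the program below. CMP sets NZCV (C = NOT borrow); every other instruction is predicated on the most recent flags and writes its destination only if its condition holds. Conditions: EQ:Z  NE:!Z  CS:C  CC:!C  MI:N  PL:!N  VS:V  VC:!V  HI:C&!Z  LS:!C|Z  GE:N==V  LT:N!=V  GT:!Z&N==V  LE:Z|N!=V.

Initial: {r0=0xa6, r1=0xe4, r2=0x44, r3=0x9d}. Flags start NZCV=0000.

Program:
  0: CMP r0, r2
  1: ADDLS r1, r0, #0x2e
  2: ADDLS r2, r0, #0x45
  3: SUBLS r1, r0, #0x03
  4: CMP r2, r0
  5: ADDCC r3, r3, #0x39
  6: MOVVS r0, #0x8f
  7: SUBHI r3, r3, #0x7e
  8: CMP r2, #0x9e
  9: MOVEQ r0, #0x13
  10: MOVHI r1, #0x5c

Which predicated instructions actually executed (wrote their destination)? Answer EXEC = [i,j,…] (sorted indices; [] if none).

[0] flags=0011 → (cmp)
[1] flags=0011 LS?F → skip
[2] flags=0011 LS?F → skip
[3] flags=0011 LS?F → skip
[4] flags=1001 → (cmp)
[5] flags=1001 CC?T → r3=0xd6
[6] flags=1001 VS?T → r0=0x8f
[7] flags=1001 HI?F → skip
[8] flags=1001 → (cmp)
[9] flags=1001 EQ?F → skip
[10] flags=1001 HI?F → skip

EXEC = [5,6]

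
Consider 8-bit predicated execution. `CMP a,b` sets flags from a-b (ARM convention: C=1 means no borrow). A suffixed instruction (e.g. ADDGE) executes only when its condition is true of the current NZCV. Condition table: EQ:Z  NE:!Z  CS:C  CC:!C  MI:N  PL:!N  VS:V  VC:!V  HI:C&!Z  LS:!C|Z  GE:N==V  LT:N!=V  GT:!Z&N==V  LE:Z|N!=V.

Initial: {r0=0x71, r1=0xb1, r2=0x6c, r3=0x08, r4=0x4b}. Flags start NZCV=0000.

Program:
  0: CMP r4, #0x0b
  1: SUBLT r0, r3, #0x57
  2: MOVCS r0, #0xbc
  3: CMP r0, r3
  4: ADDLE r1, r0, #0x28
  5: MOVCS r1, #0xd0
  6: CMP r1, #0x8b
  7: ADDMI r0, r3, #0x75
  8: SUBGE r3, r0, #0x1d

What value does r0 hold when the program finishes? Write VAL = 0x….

VAL = 0xbc

[0] flags=0010 → (cmp)
[1] flags=0010 LT?F → skip
[2] flags=0010 CS?T → r0=0xbc
[3] flags=1010 → (cmp)
[4] flags=1010 LE?T → r1=0xe4
[5] flags=1010 CS?T → r1=0xd0
[6] flags=0010 → (cmp)
[7] flags=0010 MI?F → skip
[8] flags=0010 GE?T → r3=0x9f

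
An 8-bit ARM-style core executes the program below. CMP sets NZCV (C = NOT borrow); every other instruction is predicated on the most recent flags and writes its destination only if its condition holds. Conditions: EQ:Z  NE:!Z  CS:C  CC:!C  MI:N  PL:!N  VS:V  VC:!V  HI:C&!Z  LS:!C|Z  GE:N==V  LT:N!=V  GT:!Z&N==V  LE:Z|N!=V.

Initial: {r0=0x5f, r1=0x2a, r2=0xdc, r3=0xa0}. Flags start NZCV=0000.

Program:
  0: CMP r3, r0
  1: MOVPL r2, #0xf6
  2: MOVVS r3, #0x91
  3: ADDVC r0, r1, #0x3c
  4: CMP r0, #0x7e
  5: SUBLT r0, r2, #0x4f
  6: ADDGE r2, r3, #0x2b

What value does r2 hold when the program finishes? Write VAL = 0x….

[0] flags=0011 → (cmp)
[1] flags=0011 PL?T → r2=0xf6
[2] flags=0011 VS?T → r3=0x91
[3] flags=0011 VC?F → skip
[4] flags=1000 → (cmp)
[5] flags=1000 LT?T → r0=0xa7
[6] flags=1000 GE?F → skip

VAL = 0xf6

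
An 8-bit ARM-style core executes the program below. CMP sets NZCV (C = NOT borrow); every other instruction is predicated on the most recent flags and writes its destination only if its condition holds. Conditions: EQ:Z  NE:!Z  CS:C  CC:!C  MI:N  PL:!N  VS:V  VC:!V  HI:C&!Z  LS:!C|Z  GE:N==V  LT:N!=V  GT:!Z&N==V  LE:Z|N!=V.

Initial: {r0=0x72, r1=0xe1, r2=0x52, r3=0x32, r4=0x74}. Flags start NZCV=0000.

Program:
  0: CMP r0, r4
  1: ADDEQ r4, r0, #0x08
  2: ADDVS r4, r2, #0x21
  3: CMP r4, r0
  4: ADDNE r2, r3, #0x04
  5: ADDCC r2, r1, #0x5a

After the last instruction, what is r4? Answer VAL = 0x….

VAL = 0x74

0: ✓ CMP  NZCV=1000
1: · ADDEQ
2: · ADDVS
3: ✓ CMP  NZCV=0010
4: ✓ ADDNE  r2←0x36
5: · ADDCC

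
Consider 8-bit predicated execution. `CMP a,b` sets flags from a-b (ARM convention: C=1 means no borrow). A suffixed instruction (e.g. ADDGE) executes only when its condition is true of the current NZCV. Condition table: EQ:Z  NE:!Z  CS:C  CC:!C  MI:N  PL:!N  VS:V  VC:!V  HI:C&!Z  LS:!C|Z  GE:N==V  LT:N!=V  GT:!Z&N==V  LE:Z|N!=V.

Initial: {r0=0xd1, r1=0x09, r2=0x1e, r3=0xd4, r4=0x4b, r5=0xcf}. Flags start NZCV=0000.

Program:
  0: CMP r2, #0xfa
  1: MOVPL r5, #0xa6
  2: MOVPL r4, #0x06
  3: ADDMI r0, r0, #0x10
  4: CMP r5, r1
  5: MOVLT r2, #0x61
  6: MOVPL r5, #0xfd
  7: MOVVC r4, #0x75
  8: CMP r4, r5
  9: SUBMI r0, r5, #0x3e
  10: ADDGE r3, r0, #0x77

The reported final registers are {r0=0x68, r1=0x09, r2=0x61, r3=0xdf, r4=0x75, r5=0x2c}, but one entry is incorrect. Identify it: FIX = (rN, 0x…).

FIX = (r5, 0xa6)

[0] flags=0000 → (cmp)
[1] flags=0000 PL?T → r5=0xa6
[2] flags=0000 PL?T → r4=0x06
[3] flags=0000 MI?F → skip
[4] flags=1010 → (cmp)
[5] flags=1010 LT?T → r2=0x61
[6] flags=1010 PL?F → skip
[7] flags=1010 VC?T → r4=0x75
[8] flags=1001 → (cmp)
[9] flags=1001 MI?T → r0=0x68
[10] flags=1001 GE?T → r3=0xdf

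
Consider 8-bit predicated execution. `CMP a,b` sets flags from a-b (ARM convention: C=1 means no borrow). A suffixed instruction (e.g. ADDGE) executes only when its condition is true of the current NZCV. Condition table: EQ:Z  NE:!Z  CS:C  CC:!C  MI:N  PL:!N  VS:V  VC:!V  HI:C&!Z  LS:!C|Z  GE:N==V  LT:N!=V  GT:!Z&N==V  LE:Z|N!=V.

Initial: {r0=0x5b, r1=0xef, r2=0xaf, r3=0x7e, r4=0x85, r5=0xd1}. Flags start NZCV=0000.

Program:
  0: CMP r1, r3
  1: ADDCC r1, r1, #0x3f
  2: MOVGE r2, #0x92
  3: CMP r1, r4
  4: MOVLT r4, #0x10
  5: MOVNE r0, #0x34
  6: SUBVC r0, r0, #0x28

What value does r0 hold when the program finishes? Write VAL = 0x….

[0] flags=0011 → (cmp)
[1] flags=0011 CC?F → skip
[2] flags=0011 GE?F → skip
[3] flags=0010 → (cmp)
[4] flags=0010 LT?F → skip
[5] flags=0010 NE?T → r0=0x34
[6] flags=0010 VC?T → r0=0x0c

VAL = 0x0c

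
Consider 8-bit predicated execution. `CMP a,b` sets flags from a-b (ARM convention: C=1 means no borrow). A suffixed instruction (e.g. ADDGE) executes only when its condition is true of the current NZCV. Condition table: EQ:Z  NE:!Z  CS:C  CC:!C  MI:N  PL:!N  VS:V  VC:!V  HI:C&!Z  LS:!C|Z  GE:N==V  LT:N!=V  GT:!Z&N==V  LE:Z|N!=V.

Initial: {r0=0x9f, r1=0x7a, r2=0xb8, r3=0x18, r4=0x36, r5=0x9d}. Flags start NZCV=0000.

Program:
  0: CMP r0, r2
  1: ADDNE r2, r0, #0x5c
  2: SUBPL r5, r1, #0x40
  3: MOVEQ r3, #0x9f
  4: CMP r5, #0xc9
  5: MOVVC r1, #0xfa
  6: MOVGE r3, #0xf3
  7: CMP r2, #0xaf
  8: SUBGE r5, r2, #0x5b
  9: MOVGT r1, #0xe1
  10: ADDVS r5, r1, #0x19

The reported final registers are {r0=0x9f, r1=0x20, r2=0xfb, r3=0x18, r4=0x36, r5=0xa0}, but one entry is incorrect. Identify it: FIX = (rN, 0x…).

FIX = (r1, 0xe1)

0: ✓ CMP  NZCV=1000
1: ✓ ADDNE  r2←0xfb
2: · SUBPL
3: · MOVEQ
4: ✓ CMP  NZCV=1000
5: ✓ MOVVC  r1←0xfa
6: · MOVGE
7: ✓ CMP  NZCV=0010
8: ✓ SUBGE  r5←0xa0
9: ✓ MOVGT  r1←0xe1
10: · ADDVS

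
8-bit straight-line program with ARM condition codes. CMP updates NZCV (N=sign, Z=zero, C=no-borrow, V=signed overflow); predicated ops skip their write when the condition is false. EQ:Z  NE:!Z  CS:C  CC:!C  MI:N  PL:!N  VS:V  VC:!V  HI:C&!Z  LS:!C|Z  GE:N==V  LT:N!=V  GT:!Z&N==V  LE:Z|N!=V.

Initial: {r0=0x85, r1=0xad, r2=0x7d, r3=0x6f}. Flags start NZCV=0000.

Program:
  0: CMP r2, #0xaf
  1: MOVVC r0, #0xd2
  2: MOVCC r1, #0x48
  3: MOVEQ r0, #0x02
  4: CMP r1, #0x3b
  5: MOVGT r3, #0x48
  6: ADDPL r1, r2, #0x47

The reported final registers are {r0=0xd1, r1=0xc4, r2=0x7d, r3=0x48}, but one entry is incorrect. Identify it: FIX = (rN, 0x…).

[0] flags=1001 → (cmp)
[1] flags=1001 VC?F → skip
[2] flags=1001 CC?T → r1=0x48
[3] flags=1001 EQ?F → skip
[4] flags=0010 → (cmp)
[5] flags=0010 GT?T → r3=0x48
[6] flags=0010 PL?T → r1=0xc4

FIX = (r0, 0x85)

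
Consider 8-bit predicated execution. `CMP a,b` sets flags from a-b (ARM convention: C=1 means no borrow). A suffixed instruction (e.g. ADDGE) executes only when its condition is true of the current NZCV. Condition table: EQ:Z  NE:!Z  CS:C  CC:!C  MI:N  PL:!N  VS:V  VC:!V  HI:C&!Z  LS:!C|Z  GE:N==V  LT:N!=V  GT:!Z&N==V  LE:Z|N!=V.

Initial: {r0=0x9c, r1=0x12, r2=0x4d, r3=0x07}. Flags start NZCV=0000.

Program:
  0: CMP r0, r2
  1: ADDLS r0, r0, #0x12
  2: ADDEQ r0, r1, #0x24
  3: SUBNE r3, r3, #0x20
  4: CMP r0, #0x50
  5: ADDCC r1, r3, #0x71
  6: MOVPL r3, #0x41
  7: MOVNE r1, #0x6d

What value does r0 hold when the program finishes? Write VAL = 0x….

VAL = 0x9c

0: ✓ CMP  NZCV=0011
1: · ADDLS
2: · ADDEQ
3: ✓ SUBNE  r3←0xe7
4: ✓ CMP  NZCV=0011
5: · ADDCC
6: ✓ MOVPL  r3←0x41
7: ✓ MOVNE  r1←0x6d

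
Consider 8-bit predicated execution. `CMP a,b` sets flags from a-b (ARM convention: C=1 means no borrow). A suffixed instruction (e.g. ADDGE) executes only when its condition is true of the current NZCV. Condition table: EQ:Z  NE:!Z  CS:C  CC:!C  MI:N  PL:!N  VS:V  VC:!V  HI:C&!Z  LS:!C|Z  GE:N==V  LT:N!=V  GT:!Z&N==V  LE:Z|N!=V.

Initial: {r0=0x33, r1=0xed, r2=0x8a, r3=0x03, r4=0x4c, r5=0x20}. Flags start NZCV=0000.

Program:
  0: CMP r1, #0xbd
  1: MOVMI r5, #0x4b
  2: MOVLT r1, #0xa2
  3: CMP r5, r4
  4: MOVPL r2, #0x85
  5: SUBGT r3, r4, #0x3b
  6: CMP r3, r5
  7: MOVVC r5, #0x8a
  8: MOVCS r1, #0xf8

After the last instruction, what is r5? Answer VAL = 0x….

VAL = 0x8a

0: ✓ CMP  NZCV=0010
1: · MOVMI
2: · MOVLT
3: ✓ CMP  NZCV=1000
4: · MOVPL
5: · SUBGT
6: ✓ CMP  NZCV=1000
7: ✓ MOVVC  r5←0x8a
8: · MOVCS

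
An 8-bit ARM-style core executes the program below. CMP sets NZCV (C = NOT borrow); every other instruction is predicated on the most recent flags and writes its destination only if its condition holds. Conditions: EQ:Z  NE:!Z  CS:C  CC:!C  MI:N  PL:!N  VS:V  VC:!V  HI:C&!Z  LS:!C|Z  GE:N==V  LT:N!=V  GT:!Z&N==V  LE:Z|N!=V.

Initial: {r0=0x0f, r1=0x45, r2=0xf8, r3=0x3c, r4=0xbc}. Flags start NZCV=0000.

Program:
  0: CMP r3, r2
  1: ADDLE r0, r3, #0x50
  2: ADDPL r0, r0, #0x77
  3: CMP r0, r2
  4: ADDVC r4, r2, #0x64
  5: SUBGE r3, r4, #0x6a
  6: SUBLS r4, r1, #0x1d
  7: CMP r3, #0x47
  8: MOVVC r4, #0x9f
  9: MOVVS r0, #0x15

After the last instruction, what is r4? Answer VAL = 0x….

VAL = 0x9f

0: ✓ CMP  NZCV=0000
1: · ADDLE
2: ✓ ADDPL  r0←0x86
3: ✓ CMP  NZCV=1000
4: ✓ ADDVC  r4←0x5c
5: · SUBGE
6: ✓ SUBLS  r4←0x28
7: ✓ CMP  NZCV=1000
8: ✓ MOVVC  r4←0x9f
9: · MOVVS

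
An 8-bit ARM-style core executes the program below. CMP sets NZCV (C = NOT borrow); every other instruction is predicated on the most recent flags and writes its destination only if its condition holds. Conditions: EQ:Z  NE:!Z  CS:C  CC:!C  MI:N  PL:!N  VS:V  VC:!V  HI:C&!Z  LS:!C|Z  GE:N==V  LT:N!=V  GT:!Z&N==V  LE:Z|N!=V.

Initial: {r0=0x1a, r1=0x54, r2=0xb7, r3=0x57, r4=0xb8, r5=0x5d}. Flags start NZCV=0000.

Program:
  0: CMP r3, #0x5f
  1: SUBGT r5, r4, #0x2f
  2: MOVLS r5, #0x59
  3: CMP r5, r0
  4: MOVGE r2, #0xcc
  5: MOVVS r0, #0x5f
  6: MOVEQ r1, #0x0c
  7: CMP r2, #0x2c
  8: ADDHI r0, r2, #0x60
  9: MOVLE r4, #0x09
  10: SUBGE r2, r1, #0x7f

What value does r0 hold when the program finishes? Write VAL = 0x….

VAL = 0x2c

0: ✓ CMP  NZCV=1000
1: · SUBGT
2: ✓ MOVLS  r5←0x59
3: ✓ CMP  NZCV=0010
4: ✓ MOVGE  r2←0xcc
5: · MOVVS
6: · MOVEQ
7: ✓ CMP  NZCV=1010
8: ✓ ADDHI  r0←0x2c
9: ✓ MOVLE  r4←0x09
10: · SUBGE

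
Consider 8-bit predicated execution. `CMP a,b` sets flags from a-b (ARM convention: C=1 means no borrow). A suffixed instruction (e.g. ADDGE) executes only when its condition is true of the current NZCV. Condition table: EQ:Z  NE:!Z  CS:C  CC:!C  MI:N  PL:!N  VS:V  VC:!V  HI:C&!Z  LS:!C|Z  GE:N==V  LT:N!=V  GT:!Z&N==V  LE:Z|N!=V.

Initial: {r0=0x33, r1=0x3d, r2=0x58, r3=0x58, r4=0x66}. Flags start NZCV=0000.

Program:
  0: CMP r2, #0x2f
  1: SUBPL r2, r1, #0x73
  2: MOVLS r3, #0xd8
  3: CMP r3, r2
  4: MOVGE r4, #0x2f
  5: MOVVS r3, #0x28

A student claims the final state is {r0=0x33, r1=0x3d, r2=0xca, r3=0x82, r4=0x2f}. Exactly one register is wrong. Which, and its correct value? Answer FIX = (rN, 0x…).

0: ✓ CMP  NZCV=0010
1: ✓ SUBPL  r2←0xca
2: · MOVLS
3: ✓ CMP  NZCV=1001
4: ✓ MOVGE  r4←0x2f
5: ✓ MOVVS  r3←0x28

FIX = (r3, 0x28)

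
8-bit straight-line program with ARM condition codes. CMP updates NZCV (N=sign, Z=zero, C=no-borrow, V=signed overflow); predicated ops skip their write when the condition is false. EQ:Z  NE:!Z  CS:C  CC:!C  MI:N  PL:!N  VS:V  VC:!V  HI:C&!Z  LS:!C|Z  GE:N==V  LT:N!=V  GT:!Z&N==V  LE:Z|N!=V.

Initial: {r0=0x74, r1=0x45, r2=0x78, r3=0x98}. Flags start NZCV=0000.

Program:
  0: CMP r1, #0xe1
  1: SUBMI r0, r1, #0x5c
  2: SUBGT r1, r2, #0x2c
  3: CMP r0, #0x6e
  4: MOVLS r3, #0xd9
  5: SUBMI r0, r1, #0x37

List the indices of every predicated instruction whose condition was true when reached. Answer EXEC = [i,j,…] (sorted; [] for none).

0: ✓ CMP  NZCV=0000
1: · SUBMI
2: ✓ SUBGT  r1←0x4c
3: ✓ CMP  NZCV=0010
4: · MOVLS
5: · SUBMI

EXEC = [2]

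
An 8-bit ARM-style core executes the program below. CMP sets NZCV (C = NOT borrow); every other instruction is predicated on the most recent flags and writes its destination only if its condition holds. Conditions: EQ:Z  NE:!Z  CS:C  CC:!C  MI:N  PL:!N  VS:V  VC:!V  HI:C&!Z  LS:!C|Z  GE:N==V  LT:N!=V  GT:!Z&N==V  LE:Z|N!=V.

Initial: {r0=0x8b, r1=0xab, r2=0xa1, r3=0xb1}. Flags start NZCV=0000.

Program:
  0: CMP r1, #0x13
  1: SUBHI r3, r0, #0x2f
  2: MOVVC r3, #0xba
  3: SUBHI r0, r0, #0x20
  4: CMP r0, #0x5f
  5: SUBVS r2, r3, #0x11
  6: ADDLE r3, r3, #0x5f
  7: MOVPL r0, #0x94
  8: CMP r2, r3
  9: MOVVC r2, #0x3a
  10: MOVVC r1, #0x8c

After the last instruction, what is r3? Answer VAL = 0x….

[0] flags=1010 → (cmp)
[1] flags=1010 HI?T → r3=0x5c
[2] flags=1010 VC?T → r3=0xba
[3] flags=1010 HI?T → r0=0x6b
[4] flags=0010 → (cmp)
[5] flags=0010 VS?F → skip
[6] flags=0010 LE?F → skip
[7] flags=0010 PL?T → r0=0x94
[8] flags=1000 → (cmp)
[9] flags=1000 VC?T → r2=0x3a
[10] flags=1000 VC?T → r1=0x8c

VAL = 0xba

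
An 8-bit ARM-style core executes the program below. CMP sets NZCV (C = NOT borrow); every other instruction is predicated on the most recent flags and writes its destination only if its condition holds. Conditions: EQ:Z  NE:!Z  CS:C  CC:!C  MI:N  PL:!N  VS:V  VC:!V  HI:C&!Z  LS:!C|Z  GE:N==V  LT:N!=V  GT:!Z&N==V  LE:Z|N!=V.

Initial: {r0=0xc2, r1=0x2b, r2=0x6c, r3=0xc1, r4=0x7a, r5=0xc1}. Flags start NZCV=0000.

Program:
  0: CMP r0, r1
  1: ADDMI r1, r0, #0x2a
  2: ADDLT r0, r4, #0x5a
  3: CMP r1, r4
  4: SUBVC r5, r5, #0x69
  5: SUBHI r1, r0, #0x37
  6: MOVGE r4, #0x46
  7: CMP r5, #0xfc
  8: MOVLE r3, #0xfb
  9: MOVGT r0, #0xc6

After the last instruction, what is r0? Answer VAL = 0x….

VAL = 0xd4

[0] flags=1010 → (cmp)
[1] flags=1010 MI?T → r1=0xec
[2] flags=1010 LT?T → r0=0xd4
[3] flags=0011 → (cmp)
[4] flags=0011 VC?F → skip
[5] flags=0011 HI?T → r1=0x9d
[6] flags=0011 GE?F → skip
[7] flags=1000 → (cmp)
[8] flags=1000 LE?T → r3=0xfb
[9] flags=1000 GT?F → skip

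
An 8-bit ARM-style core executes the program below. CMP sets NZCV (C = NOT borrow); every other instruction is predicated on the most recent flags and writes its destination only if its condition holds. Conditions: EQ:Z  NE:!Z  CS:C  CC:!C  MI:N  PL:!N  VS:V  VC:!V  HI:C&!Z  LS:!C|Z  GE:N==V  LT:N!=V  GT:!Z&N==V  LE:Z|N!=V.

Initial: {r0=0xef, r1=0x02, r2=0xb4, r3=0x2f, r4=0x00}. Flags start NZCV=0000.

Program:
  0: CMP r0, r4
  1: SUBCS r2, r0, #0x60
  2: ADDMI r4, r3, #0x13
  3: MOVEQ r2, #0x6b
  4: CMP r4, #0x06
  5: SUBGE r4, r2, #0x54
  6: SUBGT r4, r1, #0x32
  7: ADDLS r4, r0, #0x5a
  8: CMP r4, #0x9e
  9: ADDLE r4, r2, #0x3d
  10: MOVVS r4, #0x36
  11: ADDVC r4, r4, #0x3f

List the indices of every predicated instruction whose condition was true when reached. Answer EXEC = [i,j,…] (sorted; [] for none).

EXEC = [1,2,5,6,11]

[0] flags=1010 → (cmp)
[1] flags=1010 CS?T → r2=0x8f
[2] flags=1010 MI?T → r4=0x42
[3] flags=1010 EQ?F → skip
[4] flags=0010 → (cmp)
[5] flags=0010 GE?T → r4=0x3b
[6] flags=0010 GT?T → r4=0xd0
[7] flags=0010 LS?F → skip
[8] flags=0010 → (cmp)
[9] flags=0010 LE?F → skip
[10] flags=0010 VS?F → skip
[11] flags=0010 VC?T → r4=0x0f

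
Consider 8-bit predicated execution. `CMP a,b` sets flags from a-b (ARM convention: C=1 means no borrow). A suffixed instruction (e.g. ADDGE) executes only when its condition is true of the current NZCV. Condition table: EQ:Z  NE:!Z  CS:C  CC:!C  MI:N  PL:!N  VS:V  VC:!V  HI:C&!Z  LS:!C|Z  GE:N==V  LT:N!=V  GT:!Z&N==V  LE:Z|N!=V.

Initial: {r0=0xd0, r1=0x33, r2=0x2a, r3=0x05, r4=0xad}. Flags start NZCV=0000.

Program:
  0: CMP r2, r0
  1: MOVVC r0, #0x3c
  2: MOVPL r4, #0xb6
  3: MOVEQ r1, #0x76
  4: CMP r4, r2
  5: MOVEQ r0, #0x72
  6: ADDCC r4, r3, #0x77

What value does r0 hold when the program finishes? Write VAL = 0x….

VAL = 0x3c

[0] flags=0000 → (cmp)
[1] flags=0000 VC?T → r0=0x3c
[2] flags=0000 PL?T → r4=0xb6
[3] flags=0000 EQ?F → skip
[4] flags=1010 → (cmp)
[5] flags=1010 EQ?F → skip
[6] flags=1010 CC?F → skip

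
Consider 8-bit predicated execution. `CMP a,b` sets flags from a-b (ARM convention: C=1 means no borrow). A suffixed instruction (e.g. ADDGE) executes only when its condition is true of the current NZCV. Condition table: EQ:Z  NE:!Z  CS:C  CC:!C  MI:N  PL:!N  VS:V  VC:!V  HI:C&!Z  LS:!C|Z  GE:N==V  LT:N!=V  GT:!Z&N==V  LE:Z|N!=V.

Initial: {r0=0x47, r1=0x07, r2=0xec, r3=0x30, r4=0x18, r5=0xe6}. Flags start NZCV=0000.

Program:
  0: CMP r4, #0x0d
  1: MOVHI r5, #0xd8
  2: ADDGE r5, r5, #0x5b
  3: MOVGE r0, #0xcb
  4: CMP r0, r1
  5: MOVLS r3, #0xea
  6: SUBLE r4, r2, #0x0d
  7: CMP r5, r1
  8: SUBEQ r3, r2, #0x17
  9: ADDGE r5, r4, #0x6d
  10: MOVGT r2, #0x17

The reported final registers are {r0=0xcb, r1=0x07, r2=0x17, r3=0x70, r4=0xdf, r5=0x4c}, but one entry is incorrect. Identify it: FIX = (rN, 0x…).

FIX = (r3, 0x30)

0: ✓ CMP  NZCV=0010
1: ✓ MOVHI  r5←0xd8
2: ✓ ADDGE  r5←0x33
3: ✓ MOVGE  r0←0xcb
4: ✓ CMP  NZCV=1010
5: · MOVLS
6: ✓ SUBLE  r4←0xdf
7: ✓ CMP  NZCV=0010
8: · SUBEQ
9: ✓ ADDGE  r5←0x4c
10: ✓ MOVGT  r2←0x17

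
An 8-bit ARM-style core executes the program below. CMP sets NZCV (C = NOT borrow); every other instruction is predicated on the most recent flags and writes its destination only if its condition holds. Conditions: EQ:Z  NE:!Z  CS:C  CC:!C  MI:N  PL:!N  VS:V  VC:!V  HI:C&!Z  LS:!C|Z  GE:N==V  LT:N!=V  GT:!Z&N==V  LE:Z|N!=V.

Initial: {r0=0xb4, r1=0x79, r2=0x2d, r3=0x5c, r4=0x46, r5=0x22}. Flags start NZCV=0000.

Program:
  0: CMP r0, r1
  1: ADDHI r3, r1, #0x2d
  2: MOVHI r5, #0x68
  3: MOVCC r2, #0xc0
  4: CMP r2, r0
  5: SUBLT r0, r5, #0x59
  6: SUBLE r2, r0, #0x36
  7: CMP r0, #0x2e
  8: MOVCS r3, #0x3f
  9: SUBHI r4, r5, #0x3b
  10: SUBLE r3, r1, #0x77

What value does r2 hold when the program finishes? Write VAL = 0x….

VAL = 0x2d

[0] flags=0011 → (cmp)
[1] flags=0011 HI?T → r3=0xa6
[2] flags=0011 HI?T → r5=0x68
[3] flags=0011 CC?F → skip
[4] flags=0000 → (cmp)
[5] flags=0000 LT?F → skip
[6] flags=0000 LE?F → skip
[7] flags=1010 → (cmp)
[8] flags=1010 CS?T → r3=0x3f
[9] flags=1010 HI?T → r4=0x2d
[10] flags=1010 LE?T → r3=0x02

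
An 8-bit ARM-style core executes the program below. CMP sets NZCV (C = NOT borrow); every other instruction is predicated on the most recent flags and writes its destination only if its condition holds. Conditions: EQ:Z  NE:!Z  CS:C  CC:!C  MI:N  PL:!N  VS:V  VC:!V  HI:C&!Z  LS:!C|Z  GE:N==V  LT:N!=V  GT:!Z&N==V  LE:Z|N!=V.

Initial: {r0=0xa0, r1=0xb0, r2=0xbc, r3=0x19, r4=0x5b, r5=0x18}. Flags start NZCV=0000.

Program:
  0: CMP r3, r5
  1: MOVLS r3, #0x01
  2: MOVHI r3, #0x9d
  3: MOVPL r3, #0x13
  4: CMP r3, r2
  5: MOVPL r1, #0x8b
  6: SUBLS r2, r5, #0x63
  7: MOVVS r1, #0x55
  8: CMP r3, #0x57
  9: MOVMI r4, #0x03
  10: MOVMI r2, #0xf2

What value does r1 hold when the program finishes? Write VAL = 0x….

[0] flags=0010 → (cmp)
[1] flags=0010 LS?F → skip
[2] flags=0010 HI?T → r3=0x9d
[3] flags=0010 PL?T → r3=0x13
[4] flags=0000 → (cmp)
[5] flags=0000 PL?T → r1=0x8b
[6] flags=0000 LS?T → r2=0xb5
[7] flags=0000 VS?F → skip
[8] flags=1000 → (cmp)
[9] flags=1000 MI?T → r4=0x03
[10] flags=1000 MI?T → r2=0xf2

VAL = 0x8b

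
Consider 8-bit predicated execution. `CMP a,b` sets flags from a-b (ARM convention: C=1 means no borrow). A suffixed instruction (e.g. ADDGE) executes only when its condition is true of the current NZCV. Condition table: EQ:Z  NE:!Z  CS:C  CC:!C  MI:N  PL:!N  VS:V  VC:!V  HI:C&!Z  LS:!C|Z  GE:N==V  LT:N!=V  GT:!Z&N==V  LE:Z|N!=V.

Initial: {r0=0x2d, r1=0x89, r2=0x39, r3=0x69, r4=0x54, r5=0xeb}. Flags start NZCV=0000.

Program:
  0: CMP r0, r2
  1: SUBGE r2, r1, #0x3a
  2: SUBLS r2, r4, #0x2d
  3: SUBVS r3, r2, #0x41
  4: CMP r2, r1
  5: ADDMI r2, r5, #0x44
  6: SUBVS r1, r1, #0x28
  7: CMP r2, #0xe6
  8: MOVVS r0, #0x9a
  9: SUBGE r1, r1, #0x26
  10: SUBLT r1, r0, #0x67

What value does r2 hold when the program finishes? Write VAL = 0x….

VAL = 0x2f

[0] flags=1000 → (cmp)
[1] flags=1000 GE?F → skip
[2] flags=1000 LS?T → r2=0x27
[3] flags=1000 VS?F → skip
[4] flags=1001 → (cmp)
[5] flags=1001 MI?T → r2=0x2f
[6] flags=1001 VS?T → r1=0x61
[7] flags=0000 → (cmp)
[8] flags=0000 VS?F → skip
[9] flags=0000 GE?T → r1=0x3b
[10] flags=0000 LT?F → skip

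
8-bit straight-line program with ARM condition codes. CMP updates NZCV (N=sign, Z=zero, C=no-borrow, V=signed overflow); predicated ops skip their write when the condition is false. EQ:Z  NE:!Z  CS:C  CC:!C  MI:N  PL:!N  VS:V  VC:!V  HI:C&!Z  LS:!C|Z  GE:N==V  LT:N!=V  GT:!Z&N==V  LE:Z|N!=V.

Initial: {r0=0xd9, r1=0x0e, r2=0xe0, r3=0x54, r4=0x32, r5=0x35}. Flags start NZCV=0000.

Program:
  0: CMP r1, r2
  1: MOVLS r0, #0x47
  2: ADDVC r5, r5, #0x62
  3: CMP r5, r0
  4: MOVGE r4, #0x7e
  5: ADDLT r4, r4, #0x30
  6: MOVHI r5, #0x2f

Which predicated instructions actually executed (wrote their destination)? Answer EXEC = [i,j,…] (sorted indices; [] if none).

0: ✓ CMP  NZCV=0000
1: ✓ MOVLS  r0←0x47
2: ✓ ADDVC  r5←0x97
3: ✓ CMP  NZCV=0011
4: · MOVGE
5: ✓ ADDLT  r4←0x62
6: ✓ MOVHI  r5←0x2f

EXEC = [1,2,5,6]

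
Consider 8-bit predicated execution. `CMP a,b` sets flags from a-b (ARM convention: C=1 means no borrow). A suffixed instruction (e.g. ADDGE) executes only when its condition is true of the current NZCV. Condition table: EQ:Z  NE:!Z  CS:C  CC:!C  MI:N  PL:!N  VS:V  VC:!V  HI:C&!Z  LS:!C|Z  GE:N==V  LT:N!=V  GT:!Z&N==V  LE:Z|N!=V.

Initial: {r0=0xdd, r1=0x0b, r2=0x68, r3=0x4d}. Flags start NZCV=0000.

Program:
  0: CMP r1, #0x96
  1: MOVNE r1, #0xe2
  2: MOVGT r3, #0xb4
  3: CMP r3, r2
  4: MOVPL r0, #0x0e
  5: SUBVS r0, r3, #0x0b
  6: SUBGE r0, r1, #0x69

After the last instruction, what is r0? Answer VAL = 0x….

[0] flags=0000 → (cmp)
[1] flags=0000 NE?T → r1=0xe2
[2] flags=0000 GT?T → r3=0xb4
[3] flags=0011 → (cmp)
[4] flags=0011 PL?T → r0=0x0e
[5] flags=0011 VS?T → r0=0xa9
[6] flags=0011 GE?F → skip

VAL = 0xa9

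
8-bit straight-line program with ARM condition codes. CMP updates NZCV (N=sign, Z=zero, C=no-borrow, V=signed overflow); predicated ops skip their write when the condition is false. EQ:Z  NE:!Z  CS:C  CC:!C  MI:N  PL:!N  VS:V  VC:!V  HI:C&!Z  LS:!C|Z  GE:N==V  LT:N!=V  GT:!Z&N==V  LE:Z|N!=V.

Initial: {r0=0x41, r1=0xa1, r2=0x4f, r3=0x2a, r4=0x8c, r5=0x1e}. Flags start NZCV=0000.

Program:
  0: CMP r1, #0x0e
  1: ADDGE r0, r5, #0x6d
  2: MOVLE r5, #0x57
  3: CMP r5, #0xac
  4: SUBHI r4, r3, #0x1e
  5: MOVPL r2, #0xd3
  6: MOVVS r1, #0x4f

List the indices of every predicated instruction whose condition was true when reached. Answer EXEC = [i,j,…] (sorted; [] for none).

0: ✓ CMP  NZCV=1010
1: · ADDGE
2: ✓ MOVLE  r5←0x57
3: ✓ CMP  NZCV=1001
4: · SUBHI
5: · MOVPL
6: ✓ MOVVS  r1←0x4f

EXEC = [2,6]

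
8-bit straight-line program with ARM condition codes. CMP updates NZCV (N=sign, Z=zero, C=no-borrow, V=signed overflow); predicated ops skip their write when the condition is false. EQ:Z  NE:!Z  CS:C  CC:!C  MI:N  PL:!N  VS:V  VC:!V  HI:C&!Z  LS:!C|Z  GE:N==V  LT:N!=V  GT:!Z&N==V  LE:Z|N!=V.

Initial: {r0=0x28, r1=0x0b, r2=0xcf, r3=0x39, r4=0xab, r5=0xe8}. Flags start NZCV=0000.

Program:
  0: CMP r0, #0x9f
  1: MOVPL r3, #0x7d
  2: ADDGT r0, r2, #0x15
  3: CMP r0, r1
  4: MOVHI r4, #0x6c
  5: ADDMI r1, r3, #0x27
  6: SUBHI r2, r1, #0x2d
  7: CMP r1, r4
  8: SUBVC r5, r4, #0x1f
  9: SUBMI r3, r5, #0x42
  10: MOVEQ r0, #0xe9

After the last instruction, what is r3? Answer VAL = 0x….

VAL = 0x0b

0: ✓ CMP  NZCV=1001
1: · MOVPL
2: ✓ ADDGT  r0←0xe4
3: ✓ CMP  NZCV=1010
4: ✓ MOVHI  r4←0x6c
5: ✓ ADDMI  r1←0x60
6: ✓ SUBHI  r2←0x33
7: ✓ CMP  NZCV=1000
8: ✓ SUBVC  r5←0x4d
9: ✓ SUBMI  r3←0x0b
10: · MOVEQ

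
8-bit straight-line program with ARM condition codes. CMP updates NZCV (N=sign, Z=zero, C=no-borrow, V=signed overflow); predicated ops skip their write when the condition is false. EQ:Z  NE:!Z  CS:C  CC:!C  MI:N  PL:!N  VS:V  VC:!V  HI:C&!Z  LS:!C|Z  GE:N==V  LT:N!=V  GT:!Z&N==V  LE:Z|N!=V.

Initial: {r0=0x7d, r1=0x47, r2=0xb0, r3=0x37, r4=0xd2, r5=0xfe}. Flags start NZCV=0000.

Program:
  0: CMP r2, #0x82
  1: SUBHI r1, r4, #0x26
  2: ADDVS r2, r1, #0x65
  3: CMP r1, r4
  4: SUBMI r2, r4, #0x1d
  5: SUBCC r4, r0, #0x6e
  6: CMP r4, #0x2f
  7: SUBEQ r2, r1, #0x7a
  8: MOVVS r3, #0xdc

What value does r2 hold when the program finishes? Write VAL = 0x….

[0] flags=0010 → (cmp)
[1] flags=0010 HI?T → r1=0xac
[2] flags=0010 VS?F → skip
[3] flags=1000 → (cmp)
[4] flags=1000 MI?T → r2=0xb5
[5] flags=1000 CC?T → r4=0x0f
[6] flags=1000 → (cmp)
[7] flags=1000 EQ?F → skip
[8] flags=1000 VS?F → skip

VAL = 0xb5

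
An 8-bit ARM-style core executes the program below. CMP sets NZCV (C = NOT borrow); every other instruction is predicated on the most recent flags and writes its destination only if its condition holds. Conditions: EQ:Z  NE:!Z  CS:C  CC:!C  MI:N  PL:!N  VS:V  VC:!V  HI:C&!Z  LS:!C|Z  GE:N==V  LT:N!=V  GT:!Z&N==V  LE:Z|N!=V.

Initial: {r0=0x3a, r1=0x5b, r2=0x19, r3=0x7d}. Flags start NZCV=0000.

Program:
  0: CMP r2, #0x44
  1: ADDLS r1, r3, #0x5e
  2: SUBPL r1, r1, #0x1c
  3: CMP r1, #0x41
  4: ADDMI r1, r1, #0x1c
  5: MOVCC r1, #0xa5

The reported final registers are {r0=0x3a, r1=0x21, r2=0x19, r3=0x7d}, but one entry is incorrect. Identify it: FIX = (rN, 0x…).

0: ✓ CMP  NZCV=1000
1: ✓ ADDLS  r1←0xdb
2: · SUBPL
3: ✓ CMP  NZCV=1010
4: ✓ ADDMI  r1←0xf7
5: · MOVCC

FIX = (r1, 0xf7)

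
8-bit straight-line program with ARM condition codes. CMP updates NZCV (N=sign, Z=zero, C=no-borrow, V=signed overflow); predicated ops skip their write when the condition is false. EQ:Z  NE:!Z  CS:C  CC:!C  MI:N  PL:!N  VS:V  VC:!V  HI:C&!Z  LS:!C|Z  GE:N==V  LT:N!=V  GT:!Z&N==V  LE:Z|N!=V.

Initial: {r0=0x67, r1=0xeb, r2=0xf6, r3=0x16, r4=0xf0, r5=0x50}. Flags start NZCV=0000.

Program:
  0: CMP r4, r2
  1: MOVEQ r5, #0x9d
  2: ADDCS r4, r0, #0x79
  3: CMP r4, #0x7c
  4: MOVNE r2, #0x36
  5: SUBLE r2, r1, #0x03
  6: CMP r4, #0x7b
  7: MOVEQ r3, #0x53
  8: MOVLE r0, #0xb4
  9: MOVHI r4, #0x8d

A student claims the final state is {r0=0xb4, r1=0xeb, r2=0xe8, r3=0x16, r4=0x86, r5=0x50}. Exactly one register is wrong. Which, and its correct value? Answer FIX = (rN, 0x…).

FIX = (r4, 0x8d)

0: ✓ CMP  NZCV=1000
1: · MOVEQ
2: · ADDCS
3: ✓ CMP  NZCV=0011
4: ✓ MOVNE  r2←0x36
5: ✓ SUBLE  r2←0xe8
6: ✓ CMP  NZCV=0011
7: · MOVEQ
8: ✓ MOVLE  r0←0xb4
9: ✓ MOVHI  r4←0x8d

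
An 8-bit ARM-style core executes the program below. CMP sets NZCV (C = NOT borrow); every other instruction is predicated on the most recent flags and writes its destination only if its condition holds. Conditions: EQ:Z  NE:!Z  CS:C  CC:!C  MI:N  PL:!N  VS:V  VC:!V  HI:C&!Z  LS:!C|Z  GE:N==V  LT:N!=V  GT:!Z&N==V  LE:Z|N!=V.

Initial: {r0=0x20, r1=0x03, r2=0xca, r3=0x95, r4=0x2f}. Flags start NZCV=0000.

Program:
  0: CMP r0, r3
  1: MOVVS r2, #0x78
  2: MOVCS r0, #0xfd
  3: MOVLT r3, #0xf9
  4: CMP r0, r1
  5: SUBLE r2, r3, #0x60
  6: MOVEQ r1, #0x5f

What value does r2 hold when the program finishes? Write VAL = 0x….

[0] flags=1001 → (cmp)
[1] flags=1001 VS?T → r2=0x78
[2] flags=1001 CS?F → skip
[3] flags=1001 LT?F → skip
[4] flags=0010 → (cmp)
[5] flags=0010 LE?F → skip
[6] flags=0010 EQ?F → skip

VAL = 0x78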